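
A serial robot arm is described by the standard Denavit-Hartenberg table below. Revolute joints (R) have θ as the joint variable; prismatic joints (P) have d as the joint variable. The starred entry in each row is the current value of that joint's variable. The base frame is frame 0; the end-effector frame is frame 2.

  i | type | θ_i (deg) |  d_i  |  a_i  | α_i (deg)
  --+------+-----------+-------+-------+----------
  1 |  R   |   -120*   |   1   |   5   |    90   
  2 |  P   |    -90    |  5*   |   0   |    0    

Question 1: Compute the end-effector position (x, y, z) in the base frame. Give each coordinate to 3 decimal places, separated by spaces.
-6.830 -1.830 1.000

after link 1: o_1 = (-2.5000, -4.3301, 1.0000)
after link 2: o_2 = (-6.8301, -1.8301, 1.0000)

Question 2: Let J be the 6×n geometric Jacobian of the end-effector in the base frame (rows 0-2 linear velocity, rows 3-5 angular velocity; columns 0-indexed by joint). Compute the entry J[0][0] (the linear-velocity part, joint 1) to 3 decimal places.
axis z_0 = ẑ; lever o_n−o_0 = (-6.8301,-1.8301,1.0000)
cross product → J_v[:, 0] = (1.8301,-6.8301,0.0000)
J_ω[:, 0] = z_0
entry J[0][0] = 1.8301

1.830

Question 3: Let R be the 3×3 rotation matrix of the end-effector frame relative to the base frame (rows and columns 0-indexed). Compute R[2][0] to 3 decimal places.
-1.000

End-effector x-axis (col 0 of R) = (-0.0000,-0.0000,-1.0000)
R[2][0] = -1.0000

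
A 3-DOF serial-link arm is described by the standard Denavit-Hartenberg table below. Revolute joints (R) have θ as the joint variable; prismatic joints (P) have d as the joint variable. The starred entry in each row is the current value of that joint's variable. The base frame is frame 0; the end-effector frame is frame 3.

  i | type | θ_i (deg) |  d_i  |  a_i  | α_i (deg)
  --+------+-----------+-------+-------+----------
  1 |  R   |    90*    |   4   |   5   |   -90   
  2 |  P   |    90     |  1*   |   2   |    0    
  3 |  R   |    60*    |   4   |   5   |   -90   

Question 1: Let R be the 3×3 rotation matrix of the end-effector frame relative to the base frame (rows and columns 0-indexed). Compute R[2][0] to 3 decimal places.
-0.500

End-effector x-axis (col 0 of R) = (-0.0000,-0.8660,-0.5000)
R[2][0] = -0.5000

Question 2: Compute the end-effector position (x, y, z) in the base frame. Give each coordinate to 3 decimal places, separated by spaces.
after link 1: o_1 = (0.0000, 5.0000, 4.0000)
after link 2: o_2 = (-1.0000, 5.0000, 2.0000)
after link 3: o_3 = (-5.0000, 0.6699, -0.5000)

-5.000 0.670 -0.500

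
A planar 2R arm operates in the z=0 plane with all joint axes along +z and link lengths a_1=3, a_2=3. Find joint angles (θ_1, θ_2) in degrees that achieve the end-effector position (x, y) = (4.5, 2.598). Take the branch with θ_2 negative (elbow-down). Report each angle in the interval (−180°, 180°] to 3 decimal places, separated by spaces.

cos θ_2 = (26.9996−3²−3²)/(2·3·3) = 0.5000; θ_2 = -60.0015° (elbow-down)
β = atan2(2.5980,4.5000) = 29.9993°; ψ = atan2(-2.5981,4.4999) = -30.0007°
θ_1 = β − ψ = 60.0000°

60.000 -60.001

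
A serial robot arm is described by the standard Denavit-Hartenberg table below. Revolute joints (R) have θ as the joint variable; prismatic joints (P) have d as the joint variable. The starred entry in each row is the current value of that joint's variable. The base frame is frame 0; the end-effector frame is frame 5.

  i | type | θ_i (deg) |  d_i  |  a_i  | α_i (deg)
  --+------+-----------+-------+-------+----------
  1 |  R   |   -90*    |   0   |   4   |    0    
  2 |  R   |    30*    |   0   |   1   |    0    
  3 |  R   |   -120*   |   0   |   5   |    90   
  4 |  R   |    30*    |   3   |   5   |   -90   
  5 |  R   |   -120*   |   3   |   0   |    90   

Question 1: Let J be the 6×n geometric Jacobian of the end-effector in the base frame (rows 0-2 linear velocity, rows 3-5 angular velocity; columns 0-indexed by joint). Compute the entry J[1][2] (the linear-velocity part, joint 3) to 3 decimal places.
-7.830

axis z_2 = (0.0000,0.0000,1.0000); lever o_n−o_2 = (-7.8301,3.0000,5.0981)
cross product → J_v[:, 2] = (-3.0000,-7.8301,0.0000)
J_ω[:, 2] = z_2
entry J[1][2] = -7.8301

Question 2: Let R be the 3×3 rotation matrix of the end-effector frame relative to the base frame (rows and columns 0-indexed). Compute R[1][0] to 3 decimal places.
End-effector x-axis (col 0 of R) = (0.4330,0.8660,-0.2500)
R[1][0] = 0.8660

0.866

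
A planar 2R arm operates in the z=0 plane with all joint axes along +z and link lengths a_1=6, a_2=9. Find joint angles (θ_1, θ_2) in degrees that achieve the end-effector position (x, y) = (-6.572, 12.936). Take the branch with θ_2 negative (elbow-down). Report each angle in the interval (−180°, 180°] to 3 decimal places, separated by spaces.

135.000 -29.999

cos θ_2 = (210.5313−6²−9²)/(2·6·9) = 0.8660; θ_2 = -29.9994° (elbow-down)
β = atan2(12.9360,-6.5720) = 116.9324°; ψ = atan2(-4.4999,13.7943) = -18.0672°
θ_1 = β − ψ = 134.9996°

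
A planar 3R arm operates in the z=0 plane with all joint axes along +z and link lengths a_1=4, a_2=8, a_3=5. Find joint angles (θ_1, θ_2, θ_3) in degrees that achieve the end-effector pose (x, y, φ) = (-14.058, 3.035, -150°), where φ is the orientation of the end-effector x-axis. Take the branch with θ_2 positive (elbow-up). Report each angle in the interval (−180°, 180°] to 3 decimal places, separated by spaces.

120.011 44.984 45.005

wrist centre = target − a_3·(cos φ, sin φ) = (-9.7279, 5.5350)
cos θ_2 = (125.2677−4²−8²)/(2·4·8) = 0.7073; θ_2 = 44.9837° (elbow-up)
β = atan2(5.5350,-9.7279) = 150.3608°; ψ = atan2(5.6552,9.6585) = 30.3499°
θ_1 = β − ψ = 120.0109°
θ_3 = φ − θ_1 − θ_2 = 45.0054° (wrapped to (-180°,180°])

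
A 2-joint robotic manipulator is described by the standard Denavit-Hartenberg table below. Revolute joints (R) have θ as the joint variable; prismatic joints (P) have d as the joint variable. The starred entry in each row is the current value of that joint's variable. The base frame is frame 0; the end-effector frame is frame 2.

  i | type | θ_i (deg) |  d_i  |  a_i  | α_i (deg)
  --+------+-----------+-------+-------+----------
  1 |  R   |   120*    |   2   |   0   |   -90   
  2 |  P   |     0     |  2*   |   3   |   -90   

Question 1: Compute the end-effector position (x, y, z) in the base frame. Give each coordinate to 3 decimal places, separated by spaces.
-3.232 1.598 2.000

after link 1: o_1 = (0.0000, 0.0000, 2.0000)
after link 2: o_2 = (-3.2321, 1.5981, 2.0000)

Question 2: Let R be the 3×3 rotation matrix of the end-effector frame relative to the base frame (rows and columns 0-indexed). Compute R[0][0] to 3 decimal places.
-0.500

End-effector x-axis (col 0 of R) = (-0.5000,0.8660,0.0000)
R[0][0] = -0.5000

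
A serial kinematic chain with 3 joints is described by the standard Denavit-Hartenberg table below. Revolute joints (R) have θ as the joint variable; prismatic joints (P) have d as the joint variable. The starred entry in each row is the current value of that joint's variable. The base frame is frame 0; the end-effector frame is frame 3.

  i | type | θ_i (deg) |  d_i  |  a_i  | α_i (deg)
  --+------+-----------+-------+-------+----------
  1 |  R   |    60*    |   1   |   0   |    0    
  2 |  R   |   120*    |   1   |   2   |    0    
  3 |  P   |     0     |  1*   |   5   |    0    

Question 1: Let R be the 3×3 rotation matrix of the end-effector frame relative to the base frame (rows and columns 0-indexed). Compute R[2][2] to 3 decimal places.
1.000

End-effector z-axis (col 2 of R) = (0.0000,0.0000,1.0000)
R[2][2] = 1.0000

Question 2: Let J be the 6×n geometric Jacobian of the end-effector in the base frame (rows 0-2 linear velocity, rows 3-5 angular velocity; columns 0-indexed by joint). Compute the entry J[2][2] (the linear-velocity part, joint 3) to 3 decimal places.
1.000

prismatic axis z_2 = (0.0000,0.0000,1.0000)
J_v[:, 2] = z_2; J_ω[:, 2] = (0,0,0)
entry J[2][2] = 1.0000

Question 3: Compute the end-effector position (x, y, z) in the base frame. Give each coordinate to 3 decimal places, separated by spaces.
after link 1: o_1 = (0.0000, 0.0000, 1.0000)
after link 2: o_2 = (-2.0000, 0.0000, 2.0000)
after link 3: o_3 = (-7.0000, 0.0000, 3.0000)

-7.000 0.000 3.000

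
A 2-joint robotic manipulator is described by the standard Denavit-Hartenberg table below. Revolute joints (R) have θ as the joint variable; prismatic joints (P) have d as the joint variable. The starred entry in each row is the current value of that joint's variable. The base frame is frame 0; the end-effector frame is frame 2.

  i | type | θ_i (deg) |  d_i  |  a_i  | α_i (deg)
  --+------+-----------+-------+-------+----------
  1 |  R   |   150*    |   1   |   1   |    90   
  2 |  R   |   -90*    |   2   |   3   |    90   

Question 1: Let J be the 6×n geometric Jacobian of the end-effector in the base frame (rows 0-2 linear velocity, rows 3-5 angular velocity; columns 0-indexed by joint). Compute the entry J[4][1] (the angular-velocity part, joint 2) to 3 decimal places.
axis z_1 = (0.5000,0.8660,0.0000); lever o_n−o_1 = (1.0000,1.7321,-3.0000)
cross product → J_v[:, 1] = (-2.5981,1.5000,0.0000)
J_ω[:, 1] = z_1
entry J[4][1] = 0.8660

0.866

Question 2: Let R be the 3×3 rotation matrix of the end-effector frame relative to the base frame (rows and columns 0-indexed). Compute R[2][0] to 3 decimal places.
End-effector x-axis (col 0 of R) = (-0.0000,0.0000,-1.0000)
R[2][0] = -1.0000

-1.000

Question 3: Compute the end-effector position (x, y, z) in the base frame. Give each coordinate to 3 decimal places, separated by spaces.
after link 1: o_1 = (-0.8660, 0.5000, 1.0000)
after link 2: o_2 = (0.1340, 2.2321, -2.0000)

0.134 2.232 -2.000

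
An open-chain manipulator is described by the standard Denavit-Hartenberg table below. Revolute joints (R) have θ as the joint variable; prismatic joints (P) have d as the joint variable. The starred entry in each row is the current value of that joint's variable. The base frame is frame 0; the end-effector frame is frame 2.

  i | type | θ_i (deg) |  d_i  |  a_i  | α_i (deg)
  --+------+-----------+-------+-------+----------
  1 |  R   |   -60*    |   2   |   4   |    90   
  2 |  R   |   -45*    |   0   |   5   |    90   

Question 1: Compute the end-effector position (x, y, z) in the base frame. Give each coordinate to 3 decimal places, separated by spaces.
3.768 -6.526 -1.536

after link 1: o_1 = (2.0000, -3.4641, 2.0000)
after link 2: o_2 = (3.7678, -6.5260, -1.5355)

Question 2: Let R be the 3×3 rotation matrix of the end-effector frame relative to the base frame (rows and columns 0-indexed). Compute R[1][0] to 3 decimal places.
-0.612

End-effector x-axis (col 0 of R) = (0.3536,-0.6124,-0.7071)
R[1][0] = -0.6124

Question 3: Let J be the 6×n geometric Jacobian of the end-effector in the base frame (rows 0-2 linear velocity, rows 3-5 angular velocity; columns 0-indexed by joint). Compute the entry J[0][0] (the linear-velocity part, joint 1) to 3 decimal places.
6.526

axis z_0 = ẑ; lever o_n−o_0 = (3.7678,-6.5260,-1.5355)
cross product → J_v[:, 0] = (6.5260,3.7678,-0.0000)
J_ω[:, 0] = z_0
entry J[0][0] = 6.5260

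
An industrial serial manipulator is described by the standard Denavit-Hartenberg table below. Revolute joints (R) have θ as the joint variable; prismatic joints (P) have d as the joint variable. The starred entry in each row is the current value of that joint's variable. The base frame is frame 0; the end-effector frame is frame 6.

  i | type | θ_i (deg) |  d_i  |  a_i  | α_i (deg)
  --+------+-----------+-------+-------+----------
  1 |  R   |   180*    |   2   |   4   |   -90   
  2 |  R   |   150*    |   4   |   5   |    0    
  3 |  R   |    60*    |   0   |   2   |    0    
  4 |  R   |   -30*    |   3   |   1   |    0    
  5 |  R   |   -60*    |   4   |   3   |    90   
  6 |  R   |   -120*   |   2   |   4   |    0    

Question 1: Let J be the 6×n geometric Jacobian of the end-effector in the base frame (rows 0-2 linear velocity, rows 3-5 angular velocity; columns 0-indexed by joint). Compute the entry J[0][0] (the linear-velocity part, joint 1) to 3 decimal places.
7.536

axis z_0 = ẑ; lever o_n−o_0 = (1.8301,-7.5359,-1.3660)
cross product → J_v[:, 0] = (7.5359,1.8301,-0.0000)
J_ω[:, 0] = z_0
entry J[0][0] = 7.5359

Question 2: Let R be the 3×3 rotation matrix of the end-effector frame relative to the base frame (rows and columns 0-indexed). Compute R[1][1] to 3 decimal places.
End-effector y-axis (col 1 of R) = (0.4330,0.5000,-0.7500)
R[1][1] = 0.5000

0.500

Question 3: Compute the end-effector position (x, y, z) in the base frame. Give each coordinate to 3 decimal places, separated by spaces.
after link 1: o_1 = (-4.0000, 0.0000, 2.0000)
after link 2: o_2 = (0.3301, -4.0000, -0.5000)
after link 3: o_3 = (2.0622, -4.0000, 0.5000)
after link 4: o_4 = (3.0622, -7.0000, 0.5000)
after link 5: o_5 = (4.5622, -11.0000, -2.0981)
after link 6: o_6 = (1.8301, -7.5359, -1.3660)

1.830 -7.536 -1.366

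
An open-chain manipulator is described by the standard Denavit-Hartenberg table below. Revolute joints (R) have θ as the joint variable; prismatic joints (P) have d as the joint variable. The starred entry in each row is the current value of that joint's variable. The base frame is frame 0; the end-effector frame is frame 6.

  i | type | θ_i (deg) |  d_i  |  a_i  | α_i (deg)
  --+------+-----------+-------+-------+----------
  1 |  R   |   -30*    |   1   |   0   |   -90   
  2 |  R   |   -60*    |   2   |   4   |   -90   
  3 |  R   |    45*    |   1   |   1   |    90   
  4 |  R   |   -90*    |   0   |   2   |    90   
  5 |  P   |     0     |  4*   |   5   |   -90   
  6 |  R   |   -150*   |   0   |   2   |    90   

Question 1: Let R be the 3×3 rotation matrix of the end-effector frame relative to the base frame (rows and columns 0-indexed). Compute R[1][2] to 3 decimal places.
-0.900

End-effector z-axis (col 2 of R) = (0.3340,-0.8999,0.2803)
R[1][2] = -0.8999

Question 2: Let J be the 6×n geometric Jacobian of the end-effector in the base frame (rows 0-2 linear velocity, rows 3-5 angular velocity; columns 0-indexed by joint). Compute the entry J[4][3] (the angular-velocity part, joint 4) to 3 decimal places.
0.436

axis z_3 = (0.6597,0.4356,0.6124); lever o_n−o_3 = (-3.7141,6.2268,-0.4279)
cross product → J_v[:, 3] = (-3.9995,-1.9921,5.7259)
J_ω[:, 3] = z_3
entry J[4][3] = 0.4356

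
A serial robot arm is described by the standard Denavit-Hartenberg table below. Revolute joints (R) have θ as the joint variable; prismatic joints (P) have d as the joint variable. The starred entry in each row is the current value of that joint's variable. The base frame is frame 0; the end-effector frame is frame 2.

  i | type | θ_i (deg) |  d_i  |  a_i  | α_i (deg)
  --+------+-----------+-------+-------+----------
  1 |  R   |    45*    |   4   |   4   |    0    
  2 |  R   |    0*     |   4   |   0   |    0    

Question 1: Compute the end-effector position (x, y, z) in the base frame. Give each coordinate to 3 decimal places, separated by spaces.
2.828 2.828 8.000

after link 1: o_1 = (2.8284, 2.8284, 4.0000)
after link 2: o_2 = (2.8284, 2.8284, 8.0000)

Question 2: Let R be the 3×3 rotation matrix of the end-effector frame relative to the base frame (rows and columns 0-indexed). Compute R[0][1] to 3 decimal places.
-0.707

End-effector y-axis (col 1 of R) = (-0.7071,0.7071,0.0000)
R[0][1] = -0.7071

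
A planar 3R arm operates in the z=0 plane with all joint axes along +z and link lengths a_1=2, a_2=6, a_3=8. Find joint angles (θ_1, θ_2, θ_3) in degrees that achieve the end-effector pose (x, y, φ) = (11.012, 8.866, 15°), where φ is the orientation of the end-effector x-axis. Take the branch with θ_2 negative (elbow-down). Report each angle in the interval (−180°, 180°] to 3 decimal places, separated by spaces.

wrist centre = target − a_3·(cos φ, sin φ) = (3.2846, 6.7954)
cos θ_2 = (56.9667−2²−6²)/(2·2·6) = 0.7069; θ_2 = -45.0132° (elbow-down)
β = atan2(6.7954,3.2846) = 64.2031°; ψ = atan2(-4.2436,6.2417) = -34.2112°
θ_1 = β − ψ = 98.4143°
θ_3 = φ − θ_1 − θ_2 = -38.4011° (wrapped to (-180°,180°])

98.414 -45.013 -38.401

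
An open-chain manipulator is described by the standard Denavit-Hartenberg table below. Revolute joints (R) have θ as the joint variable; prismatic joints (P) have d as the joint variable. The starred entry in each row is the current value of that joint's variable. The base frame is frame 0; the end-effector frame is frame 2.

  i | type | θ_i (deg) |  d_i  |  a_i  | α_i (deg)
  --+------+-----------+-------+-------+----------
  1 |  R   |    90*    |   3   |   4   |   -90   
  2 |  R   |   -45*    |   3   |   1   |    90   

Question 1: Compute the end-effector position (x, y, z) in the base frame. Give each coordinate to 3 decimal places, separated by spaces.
-3.000 4.707 3.707

after link 1: o_1 = (0.0000, 4.0000, 3.0000)
after link 2: o_2 = (-3.0000, 4.7071, 3.7071)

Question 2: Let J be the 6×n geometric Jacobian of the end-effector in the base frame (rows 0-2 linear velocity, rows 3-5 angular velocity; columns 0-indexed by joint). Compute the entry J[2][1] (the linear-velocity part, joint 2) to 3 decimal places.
axis z_1 = (-1.0000,0.0000,0.0000); lever o_n−o_1 = (-3.0000,0.7071,0.7071)
cross product → J_v[:, 1] = (-0.0000,0.7071,-0.7071)
J_ω[:, 1] = z_1
entry J[2][1] = -0.7071

-0.707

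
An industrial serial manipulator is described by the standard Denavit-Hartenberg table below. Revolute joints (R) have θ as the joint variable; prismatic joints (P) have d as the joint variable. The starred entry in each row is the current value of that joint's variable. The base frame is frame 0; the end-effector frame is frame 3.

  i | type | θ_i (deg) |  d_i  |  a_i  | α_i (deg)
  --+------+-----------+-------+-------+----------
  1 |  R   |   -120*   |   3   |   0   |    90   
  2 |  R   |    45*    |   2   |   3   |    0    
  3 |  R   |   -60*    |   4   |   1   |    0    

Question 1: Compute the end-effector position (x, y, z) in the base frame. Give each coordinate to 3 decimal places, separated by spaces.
-6.740 0.326 4.863

after link 1: o_1 = (0.0000, 0.0000, 3.0000)
after link 2: o_2 = (-2.7927, -0.8371, 5.1213)
after link 3: o_3 = (-6.7398, 0.3264, 4.8625)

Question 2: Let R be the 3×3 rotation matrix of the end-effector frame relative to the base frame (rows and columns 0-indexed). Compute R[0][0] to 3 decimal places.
End-effector x-axis (col 0 of R) = (-0.4830,-0.8365,-0.2588)
R[0][0] = -0.4830

-0.483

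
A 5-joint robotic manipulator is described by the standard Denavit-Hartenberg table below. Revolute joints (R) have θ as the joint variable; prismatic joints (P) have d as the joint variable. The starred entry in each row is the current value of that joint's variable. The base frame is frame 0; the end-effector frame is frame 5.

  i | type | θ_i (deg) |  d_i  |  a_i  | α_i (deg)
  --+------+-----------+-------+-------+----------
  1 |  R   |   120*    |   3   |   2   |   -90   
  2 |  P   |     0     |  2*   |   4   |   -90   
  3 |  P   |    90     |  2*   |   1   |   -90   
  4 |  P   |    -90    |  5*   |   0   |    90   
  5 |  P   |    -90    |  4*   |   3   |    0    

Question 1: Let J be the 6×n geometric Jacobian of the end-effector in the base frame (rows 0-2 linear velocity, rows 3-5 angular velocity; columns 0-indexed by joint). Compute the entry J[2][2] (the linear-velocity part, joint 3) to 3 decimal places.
-1.000

prismatic axis z_2 = (-0.0000,-0.0000,-1.0000)
J_v[:, 2] = z_2; J_ω[:, 2] = (0,0,0)
entry J[2][2] = -1.0000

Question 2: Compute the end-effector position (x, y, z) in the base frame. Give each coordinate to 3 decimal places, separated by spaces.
after link 1: o_1 = (-1.0000, 1.7321, 3.0000)
after link 2: o_2 = (-4.7321, 4.1962, 3.0000)
after link 3: o_3 = (-3.8660, 4.6962, 1.0000)
after link 4: o_4 = (-1.3660, 0.3660, 1.0000)
after link 5: o_5 = (-6.3301, 0.9641, 1.0000)

-6.330 0.964 1.000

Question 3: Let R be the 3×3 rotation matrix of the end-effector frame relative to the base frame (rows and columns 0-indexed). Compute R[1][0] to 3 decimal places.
End-effector x-axis (col 0 of R) = (-0.5000,0.8660,0.0000)
R[1][0] = 0.8660

0.866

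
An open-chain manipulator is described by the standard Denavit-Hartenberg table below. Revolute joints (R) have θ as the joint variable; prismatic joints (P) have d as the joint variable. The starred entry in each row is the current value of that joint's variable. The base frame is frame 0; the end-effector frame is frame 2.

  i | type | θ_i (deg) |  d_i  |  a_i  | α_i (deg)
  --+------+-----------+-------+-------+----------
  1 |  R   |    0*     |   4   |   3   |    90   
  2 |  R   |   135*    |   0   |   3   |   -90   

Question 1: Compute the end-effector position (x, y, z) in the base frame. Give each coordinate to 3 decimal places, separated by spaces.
after link 1: o_1 = (3.0000, 0.0000, 4.0000)
after link 2: o_2 = (0.8787, 0.0000, 6.1213)

0.879 0.000 6.121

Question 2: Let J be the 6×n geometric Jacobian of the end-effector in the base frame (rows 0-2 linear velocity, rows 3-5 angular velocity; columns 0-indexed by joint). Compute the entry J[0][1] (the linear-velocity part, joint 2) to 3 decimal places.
-2.121

axis z_1 = (0.0000,-1.0000,0.0000); lever o_n−o_1 = (-2.1213,0.0000,2.1213)
cross product → J_v[:, 1] = (-2.1213,-0.0000,-2.1213)
J_ω[:, 1] = z_1
entry J[0][1] = -2.1213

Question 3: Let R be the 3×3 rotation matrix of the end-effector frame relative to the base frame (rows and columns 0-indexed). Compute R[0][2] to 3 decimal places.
-0.707

End-effector z-axis (col 2 of R) = (-0.7071,-0.0000,-0.7071)
R[0][2] = -0.7071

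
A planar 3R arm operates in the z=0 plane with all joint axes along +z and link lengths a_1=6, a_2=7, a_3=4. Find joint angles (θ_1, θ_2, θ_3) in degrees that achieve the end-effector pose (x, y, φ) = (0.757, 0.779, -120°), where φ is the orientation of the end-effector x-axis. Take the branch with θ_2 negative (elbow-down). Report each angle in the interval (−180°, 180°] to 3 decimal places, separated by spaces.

135.005 -134.998 -120.007

wrist centre = target − a_3·(cos φ, sin φ) = (2.7570, 4.2431)
cos θ_2 = (25.6050−6²−7²)/(2·6·7) = -0.7071; θ_2 = -134.9981° (elbow-down)
β = atan2(4.2431,2.7570) = 56.9858°; ψ = atan2(-4.9499,1.0504) = -78.0191°
θ_1 = β − ψ = 135.0049°
θ_3 = φ − θ_1 − θ_2 = -120.0067° (wrapped to (-180°,180°])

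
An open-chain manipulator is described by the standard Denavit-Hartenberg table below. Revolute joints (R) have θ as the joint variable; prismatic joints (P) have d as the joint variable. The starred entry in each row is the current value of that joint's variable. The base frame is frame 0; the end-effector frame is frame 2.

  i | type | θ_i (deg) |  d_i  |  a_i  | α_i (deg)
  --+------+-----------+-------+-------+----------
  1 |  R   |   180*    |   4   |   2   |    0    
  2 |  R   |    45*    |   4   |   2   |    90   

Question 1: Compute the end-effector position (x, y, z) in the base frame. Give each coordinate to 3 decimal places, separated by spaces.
-3.414 -1.414 8.000

after link 1: o_1 = (-2.0000, 0.0000, 4.0000)
after link 2: o_2 = (-3.4142, -1.4142, 8.0000)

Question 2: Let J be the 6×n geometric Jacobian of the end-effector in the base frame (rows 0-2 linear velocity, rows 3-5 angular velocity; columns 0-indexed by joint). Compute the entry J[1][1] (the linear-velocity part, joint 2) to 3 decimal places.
axis z_1 = (0.0000,0.0000,1.0000); lever o_n−o_1 = (-1.4142,-1.4142,4.0000)
cross product → J_v[:, 1] = (1.4142,-1.4142,0.0000)
J_ω[:, 1] = z_1
entry J[1][1] = -1.4142

-1.414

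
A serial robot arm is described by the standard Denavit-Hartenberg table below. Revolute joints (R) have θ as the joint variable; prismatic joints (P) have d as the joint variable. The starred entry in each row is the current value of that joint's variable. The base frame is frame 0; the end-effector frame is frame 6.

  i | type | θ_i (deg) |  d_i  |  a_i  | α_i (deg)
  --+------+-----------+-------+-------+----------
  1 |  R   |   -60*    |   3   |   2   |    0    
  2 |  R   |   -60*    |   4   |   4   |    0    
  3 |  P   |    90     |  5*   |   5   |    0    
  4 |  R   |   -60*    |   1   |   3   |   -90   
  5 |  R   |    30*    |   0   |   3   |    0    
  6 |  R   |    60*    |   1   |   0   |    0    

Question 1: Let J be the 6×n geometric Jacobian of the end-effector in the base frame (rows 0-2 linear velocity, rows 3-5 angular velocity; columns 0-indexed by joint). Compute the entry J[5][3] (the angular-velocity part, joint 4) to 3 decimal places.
axis z_3 = (0.0000,0.0000,1.0000); lever o_n−o_3 = (1.0000,-5.5981,-0.5000)
cross product → J_v[:, 3] = (5.5981,1.0000,-0.0000)
J_ω[:, 3] = z_3
entry J[5][3] = 1.0000

1.000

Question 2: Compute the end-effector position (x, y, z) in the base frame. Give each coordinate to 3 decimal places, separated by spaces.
4.330 -13.294 11.500

after link 1: o_1 = (1.0000, -1.7321, 3.0000)
after link 2: o_2 = (-1.0000, -5.1962, 7.0000)
after link 3: o_3 = (3.3301, -7.6962, 12.0000)
after link 4: o_4 = (3.3301, -10.6962, 13.0000)
after link 5: o_5 = (3.3301, -13.2942, 11.5000)
after link 6: o_6 = (4.3301, -13.2942, 11.5000)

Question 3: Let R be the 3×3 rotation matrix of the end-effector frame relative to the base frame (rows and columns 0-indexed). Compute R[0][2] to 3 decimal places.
1.000

End-effector z-axis (col 2 of R) = (1.0000,0.0000,0.0000)
R[0][2] = 1.0000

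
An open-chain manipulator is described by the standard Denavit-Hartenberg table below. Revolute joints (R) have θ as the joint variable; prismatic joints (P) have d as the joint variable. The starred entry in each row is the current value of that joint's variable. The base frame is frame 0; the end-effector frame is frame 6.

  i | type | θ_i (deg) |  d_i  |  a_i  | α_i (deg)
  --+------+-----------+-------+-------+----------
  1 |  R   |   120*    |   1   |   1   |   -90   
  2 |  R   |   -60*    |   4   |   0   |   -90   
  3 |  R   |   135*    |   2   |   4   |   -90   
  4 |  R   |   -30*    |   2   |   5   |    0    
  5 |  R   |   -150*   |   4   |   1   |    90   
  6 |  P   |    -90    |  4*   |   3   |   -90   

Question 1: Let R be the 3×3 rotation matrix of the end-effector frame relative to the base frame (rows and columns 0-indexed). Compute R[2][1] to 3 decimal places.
-0.500

End-effector y-axis (col 1 of R) = (-0.4330,0.7500,-0.5000)
R[2][1] = -0.5000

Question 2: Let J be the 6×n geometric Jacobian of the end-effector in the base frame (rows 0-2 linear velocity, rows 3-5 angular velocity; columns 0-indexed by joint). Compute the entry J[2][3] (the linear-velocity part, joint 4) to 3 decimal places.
axis z_3 = (-0.4356,-0.6597,-0.6124); lever o_n−o_3 = (1.9707,-2.9465,-3.1264)
cross product → J_v[:, 3] = (0.2583,-2.5686,2.5836)
J_ω[:, 3] = z_3
entry J[2][3] = 2.5836

2.584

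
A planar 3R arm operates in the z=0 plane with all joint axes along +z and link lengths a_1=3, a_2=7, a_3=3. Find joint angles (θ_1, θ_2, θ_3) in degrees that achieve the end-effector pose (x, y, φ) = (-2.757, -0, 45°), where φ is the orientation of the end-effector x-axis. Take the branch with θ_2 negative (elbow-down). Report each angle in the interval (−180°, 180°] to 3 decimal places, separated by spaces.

wrist centre = target − a_3·(cos φ, sin φ) = (-4.8783, -2.1213)
cos θ_2 = (28.2980−3²−7²)/(2·3·7) = -0.7072; θ_2 = -135.0068° (elbow-down)
β = atan2(-2.1213,-4.8783) = -156.4984°; ψ = atan2(-4.9492,-1.9503) = -111.5081°
θ_1 = β − ψ = -44.9903°
θ_3 = φ − θ_1 − θ_2 = -135.0029° (wrapped to (-180°,180°])

-44.990 -135.007 -135.003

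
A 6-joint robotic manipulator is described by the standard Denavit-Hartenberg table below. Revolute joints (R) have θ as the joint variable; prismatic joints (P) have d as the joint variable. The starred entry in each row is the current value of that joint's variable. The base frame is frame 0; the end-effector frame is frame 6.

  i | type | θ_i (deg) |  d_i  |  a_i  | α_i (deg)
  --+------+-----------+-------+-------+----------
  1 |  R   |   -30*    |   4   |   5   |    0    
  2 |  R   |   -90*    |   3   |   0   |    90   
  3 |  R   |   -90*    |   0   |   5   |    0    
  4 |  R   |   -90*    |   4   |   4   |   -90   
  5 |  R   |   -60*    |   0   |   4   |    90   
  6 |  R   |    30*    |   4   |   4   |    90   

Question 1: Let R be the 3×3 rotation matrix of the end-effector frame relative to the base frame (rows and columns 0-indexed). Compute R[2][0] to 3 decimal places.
End-effector x-axis (col 0 of R) = (-0.4330,0.7500,-0.5000)
R[2][0] = -0.5000

-0.500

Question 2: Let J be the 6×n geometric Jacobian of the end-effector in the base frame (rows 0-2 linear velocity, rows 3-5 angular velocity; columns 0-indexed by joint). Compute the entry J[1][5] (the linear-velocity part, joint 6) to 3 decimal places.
-1.732

axis z_5 = (-0.8660,-0.5000,0.0000); lever o_n−o_5 = (-5.1962,1.0000,-2.0000)
cross product → J_v[:, 5] = (1.0000,-1.7321,-3.4641)
J_ω[:, 5] = z_5
entry J[1][5] = -1.7321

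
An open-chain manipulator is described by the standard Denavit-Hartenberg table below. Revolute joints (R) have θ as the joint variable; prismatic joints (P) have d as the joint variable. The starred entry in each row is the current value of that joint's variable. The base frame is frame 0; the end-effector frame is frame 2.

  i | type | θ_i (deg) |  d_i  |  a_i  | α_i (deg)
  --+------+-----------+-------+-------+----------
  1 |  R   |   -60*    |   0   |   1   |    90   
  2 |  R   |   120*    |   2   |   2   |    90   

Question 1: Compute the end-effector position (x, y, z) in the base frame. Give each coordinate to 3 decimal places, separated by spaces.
after link 1: o_1 = (0.5000, -0.8660, 0.0000)
after link 2: o_2 = (-1.7321, -1.0000, 1.7321)

-1.732 -1.000 1.732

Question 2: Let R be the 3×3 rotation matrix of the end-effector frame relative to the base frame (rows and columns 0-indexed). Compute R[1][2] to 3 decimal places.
End-effector z-axis (col 2 of R) = (0.4330,-0.7500,0.5000)
R[1][2] = -0.7500

-0.750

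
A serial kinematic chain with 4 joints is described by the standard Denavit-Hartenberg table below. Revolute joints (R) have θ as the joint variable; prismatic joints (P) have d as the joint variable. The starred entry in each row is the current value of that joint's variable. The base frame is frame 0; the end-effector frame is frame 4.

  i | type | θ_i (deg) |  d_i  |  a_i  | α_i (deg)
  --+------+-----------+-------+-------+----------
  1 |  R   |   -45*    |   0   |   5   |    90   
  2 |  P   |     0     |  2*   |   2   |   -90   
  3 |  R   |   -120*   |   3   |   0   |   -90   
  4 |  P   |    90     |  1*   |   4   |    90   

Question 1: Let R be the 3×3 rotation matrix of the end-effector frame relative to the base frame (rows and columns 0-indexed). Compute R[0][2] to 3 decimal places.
End-effector z-axis (col 2 of R) = (-0.9659,-0.2588,0.0000)
R[0][2] = -0.9659

-0.966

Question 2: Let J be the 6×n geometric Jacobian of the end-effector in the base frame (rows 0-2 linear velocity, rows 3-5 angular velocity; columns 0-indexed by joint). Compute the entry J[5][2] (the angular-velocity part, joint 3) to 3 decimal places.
axis z_2 = (0.0000,0.0000,1.0000); lever o_n−o_2 = (0.2588,-0.9659,-1.0000)
cross product → J_v[:, 2] = (0.9659,0.2588,-0.0000)
J_ω[:, 2] = z_2
entry J[5][2] = 1.0000

1.000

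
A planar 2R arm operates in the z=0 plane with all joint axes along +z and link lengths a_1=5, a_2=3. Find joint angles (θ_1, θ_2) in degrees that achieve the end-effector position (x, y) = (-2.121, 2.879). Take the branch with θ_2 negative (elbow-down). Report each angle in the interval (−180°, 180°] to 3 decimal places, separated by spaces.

162.767 -134.999

cos θ_2 = (12.7873−5²−3²)/(2·5·3) = -0.7071; θ_2 = -134.9987° (elbow-down)
β = atan2(2.8790,-2.1210) = 126.3796°; ψ = atan2(-2.1214,2.8787) = -36.3869°
θ_1 = β − ψ = 162.7665°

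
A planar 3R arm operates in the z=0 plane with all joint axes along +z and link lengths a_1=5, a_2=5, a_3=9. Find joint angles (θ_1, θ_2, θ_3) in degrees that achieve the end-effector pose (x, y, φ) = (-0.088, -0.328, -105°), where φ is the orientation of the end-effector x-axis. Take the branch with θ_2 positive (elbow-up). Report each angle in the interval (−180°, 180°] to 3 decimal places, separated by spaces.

wrist centre = target − a_3·(cos φ, sin φ) = (2.2414, 8.3653)
cos θ_2 = (75.0025−5²−5²)/(2·5·5) = 0.5001; θ_2 = 59.9966° (elbow-up)
β = atan2(8.3653,2.2414) = 75.0007°; ψ = atan2(4.3300,7.5003) = 29.9983°
θ_1 = β − ψ = 45.0024°
θ_3 = φ − θ_1 − θ_2 = 150.0010° (wrapped to (-180°,180°])

45.002 59.997 150.001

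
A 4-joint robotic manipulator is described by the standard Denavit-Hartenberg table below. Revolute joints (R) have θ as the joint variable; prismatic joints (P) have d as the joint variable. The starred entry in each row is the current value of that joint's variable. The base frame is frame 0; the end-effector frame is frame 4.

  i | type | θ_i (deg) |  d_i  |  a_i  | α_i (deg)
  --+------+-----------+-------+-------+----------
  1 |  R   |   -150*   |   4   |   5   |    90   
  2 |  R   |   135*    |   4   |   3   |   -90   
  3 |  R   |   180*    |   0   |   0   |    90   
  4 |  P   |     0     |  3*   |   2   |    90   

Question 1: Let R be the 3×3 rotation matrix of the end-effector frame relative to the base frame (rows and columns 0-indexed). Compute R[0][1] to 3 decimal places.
End-effector y-axis (col 1 of R) = (0.5000,-0.8660,-0.0000)
R[0][1] = 0.5000

0.500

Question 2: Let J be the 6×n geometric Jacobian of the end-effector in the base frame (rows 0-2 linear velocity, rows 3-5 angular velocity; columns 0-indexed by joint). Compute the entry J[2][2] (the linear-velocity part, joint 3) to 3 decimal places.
-2.121

axis z_2 = (0.6124,0.3536,-0.7071); lever o_n−o_2 = (0.2753,-3.3052,-1.4142)
cross product → J_v[:, 2] = (-2.8371,0.6714,-2.1213)
J_ω[:, 2] = z_2
entry J[2][2] = -2.1213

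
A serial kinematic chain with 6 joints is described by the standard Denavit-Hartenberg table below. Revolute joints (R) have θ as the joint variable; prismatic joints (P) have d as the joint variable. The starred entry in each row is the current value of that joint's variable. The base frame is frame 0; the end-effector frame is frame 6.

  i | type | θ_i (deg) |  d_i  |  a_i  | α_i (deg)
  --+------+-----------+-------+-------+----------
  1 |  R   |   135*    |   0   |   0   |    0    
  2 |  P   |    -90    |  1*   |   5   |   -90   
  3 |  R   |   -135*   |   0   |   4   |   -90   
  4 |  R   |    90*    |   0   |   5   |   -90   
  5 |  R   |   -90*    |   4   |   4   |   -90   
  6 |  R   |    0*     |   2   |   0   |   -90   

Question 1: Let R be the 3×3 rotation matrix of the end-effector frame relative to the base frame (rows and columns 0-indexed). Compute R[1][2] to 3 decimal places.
-0.500

End-effector z-axis (col 2 of R) = (-0.5000,-0.5000,0.7071)
R[1][2] = -0.5000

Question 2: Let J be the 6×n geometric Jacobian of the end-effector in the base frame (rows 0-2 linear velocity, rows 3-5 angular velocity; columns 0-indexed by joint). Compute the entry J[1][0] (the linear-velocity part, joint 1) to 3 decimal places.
10.485

axis z_0 = ẑ; lever o_n−o_0 = (10.4853,0.5858,3.8284)
cross product → J_v[:, 0] = (-0.5858,10.4853,0.0000)
J_ω[:, 0] = z_0
entry J[1][0] = 10.4853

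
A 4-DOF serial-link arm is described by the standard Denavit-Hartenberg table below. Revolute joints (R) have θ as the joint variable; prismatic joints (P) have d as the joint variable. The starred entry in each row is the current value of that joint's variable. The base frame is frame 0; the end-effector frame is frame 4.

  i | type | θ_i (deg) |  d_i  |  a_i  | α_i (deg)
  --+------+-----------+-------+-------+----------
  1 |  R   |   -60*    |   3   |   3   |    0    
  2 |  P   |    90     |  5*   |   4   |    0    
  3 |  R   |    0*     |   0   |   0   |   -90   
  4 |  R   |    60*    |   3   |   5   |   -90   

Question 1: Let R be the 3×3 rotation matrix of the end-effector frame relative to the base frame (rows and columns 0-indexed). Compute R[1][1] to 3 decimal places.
End-effector y-axis (col 1 of R) = (0.5000,-0.8660,-0.0000)
R[1][1] = -0.8660

-0.866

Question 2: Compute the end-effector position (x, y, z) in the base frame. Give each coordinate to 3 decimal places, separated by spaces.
5.629 3.250 3.670

after link 1: o_1 = (1.5000, -2.5981, 3.0000)
after link 2: o_2 = (4.9641, -0.5981, 8.0000)
after link 3: o_3 = (4.9641, -0.5981, 8.0000)
after link 4: o_4 = (5.6292, 3.2500, 3.6699)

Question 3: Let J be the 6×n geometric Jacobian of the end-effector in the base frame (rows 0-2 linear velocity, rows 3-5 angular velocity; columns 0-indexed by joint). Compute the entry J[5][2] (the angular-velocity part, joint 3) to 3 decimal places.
1.000

axis z_2 = (0.0000,0.0000,1.0000); lever o_n−o_2 = (0.6651,3.8481,-4.3301)
cross product → J_v[:, 2] = (-3.8481,0.6651,0.0000)
J_ω[:, 2] = z_2
entry J[5][2] = 1.0000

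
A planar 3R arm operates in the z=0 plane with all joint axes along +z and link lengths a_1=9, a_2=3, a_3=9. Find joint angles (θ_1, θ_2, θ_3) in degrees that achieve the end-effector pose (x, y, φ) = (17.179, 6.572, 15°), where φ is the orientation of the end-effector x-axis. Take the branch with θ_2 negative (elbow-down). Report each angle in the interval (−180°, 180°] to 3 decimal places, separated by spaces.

44.998 -89.993 59.995

wrist centre = target − a_3·(cos φ, sin φ) = (8.4857, 4.2426)
cos θ_2 = (90.0065−9²−3²)/(2·9·3) = 0.0001; θ_2 = -89.9932° (elbow-down)
β = atan2(4.2426,8.4857) = 26.5639°; ψ = atan2(-3.0000,9.0004) = -18.4343°
θ_1 = β − ψ = 44.9982°
θ_3 = φ − θ_1 − θ_2 = 59.9949° (wrapped to (-180°,180°])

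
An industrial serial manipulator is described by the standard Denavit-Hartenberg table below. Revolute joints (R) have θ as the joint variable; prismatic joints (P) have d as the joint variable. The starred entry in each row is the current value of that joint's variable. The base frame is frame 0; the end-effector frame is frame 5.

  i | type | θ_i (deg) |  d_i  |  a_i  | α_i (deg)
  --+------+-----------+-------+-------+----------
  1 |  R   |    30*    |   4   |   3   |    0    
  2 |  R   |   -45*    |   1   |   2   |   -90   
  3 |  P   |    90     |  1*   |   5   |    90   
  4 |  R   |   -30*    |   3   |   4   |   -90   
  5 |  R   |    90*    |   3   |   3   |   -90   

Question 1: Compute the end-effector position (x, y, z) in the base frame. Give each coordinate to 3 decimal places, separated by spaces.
after link 1: o_1 = (2.5981, 1.5000, 4.0000)
after link 2: o_2 = (4.5299, 0.9824, 5.0000)
after link 3: o_3 = (4.7887, 1.9483, 0.0000)
after link 4: o_4 = (7.1689, -0.7600, -3.4641)
after link 5: o_5 = (4.9435, 2.5260, -4.9641)

4.944 2.526 -4.964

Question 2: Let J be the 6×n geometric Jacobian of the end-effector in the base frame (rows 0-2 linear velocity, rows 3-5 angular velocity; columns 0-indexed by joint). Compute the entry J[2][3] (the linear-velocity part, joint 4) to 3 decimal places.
axis z_3 = (0.9659,-0.2588,0.0000); lever o_n−o_3 = (0.1548,0.5777,-4.9641)
cross product → J_v[:, 3] = (1.2848,4.7950,0.5981)
J_ω[:, 3] = z_3
entry J[2][3] = 0.5981

0.598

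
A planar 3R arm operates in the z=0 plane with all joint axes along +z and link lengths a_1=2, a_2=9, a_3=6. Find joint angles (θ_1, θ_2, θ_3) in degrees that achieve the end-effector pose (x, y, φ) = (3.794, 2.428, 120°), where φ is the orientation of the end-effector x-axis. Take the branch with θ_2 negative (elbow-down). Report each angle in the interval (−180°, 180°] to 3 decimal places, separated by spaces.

wrist centre = target − a_3·(cos φ, sin φ) = (6.7940, -2.7682)
cos θ_2 = (53.8211−2²−9²)/(2·2·9) = -0.8661; θ_2 = -150.0063° (elbow-down)
β = atan2(-2.7682,6.7940) = -22.1680°; ψ = atan2(-4.4991,-5.7947) = -142.1735°
θ_1 = β − ψ = 120.0055°
θ_3 = φ − θ_1 − θ_2 = 150.0008° (wrapped to (-180°,180°])

120.006 -150.006 150.001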